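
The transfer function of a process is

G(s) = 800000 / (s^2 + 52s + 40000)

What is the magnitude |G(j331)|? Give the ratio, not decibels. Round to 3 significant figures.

At s = jω = j331:
quadratic: (j331)² + 52·j331 + 40000 = -69561 + j17212 → |·| ≈ 71659, ∠ ≈ 166.10°
|G| = 800000 / 71659 ≈ 11.164

11.2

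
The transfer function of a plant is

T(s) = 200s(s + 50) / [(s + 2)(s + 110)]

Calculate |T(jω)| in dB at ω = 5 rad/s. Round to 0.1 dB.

38.6 dB

At s = jω = j5:
zero (s+50): 50 + j5 → |·| = √(50²+5²) = √2525 ≈ 50.249, ∠ = arctan(5/50) ≈ 5.71°
zero at origin: s = j5 → |·| = 5, ∠ = 90.00°
pole (s+2): 2 + j5 → |·| = √(2²+5²) = √29 ≈ 5.3852, ∠ = arctan(5/2) ≈ 68.20°
pole (s+110): 110 + j5 → |·| = √(110²+5²) = √12125 ≈ 110.11, ∠ = arctan(5/110) ≈ 2.60°
|T| = 200 · 251.25 / 592.96 ≈ 84.744
Gain = 20 log₁₀(84.744) ≈ 38.56 dB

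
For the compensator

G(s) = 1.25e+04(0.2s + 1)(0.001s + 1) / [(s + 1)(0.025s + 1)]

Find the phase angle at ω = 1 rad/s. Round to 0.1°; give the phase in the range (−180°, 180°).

-35.1°

At ω = 1 rad/s:
zero (1 + j1·0.2) = 1 + j0.2 → |·| ≈ 1.0198, ∠ ≈ 11.31°
zero (1 + j1·0.001) = 1 + j0.001 → |·| ≈ 1, ∠ ≈ 0.06°
pole (1 + j1·1) = 1 + j1 → |·| ≈ 1.4142, ∠ ≈ 45.00°
pole (1 + j1·0.025) = 1 + j0.025 → |·| ≈ 1.0003, ∠ ≈ 1.43°
∠G = (11.31° + 0.06°) − (45.00° + 1.43°) = -35.06°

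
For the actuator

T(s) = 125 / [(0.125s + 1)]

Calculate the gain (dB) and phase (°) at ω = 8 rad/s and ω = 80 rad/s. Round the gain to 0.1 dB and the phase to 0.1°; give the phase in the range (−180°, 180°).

ω = 8: 38.9 dB, -45.0°; ω = 80: 21.9 dB, -84.3°

At ω = 8 rad/s:
pole (1 + j8·0.125) = 1 + j1 → |·| ≈ 1.4142, ∠ ≈ 45.00°
|T| = 125 · 1 / (1.4142) ≈ 88.389
Gain = 20 log₁₀(88.389) ≈ 38.93 dB
∠T = (0°) − (45.00°) = -45.00°

At ω = 80 rad/s:
pole (1 + j80·0.125) = 1 + j10 → |·| ≈ 10.05, ∠ ≈ 84.29°
|T| = 125 · 1 / (10.05) ≈ 12.438
Gain = 20 log₁₀(12.438) ≈ 21.90 dB
∠T = (0°) − (84.29°) = -84.29°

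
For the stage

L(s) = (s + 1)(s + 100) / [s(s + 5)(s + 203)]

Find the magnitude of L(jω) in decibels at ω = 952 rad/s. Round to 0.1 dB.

-59.7 dB

At s = jω = j952:
zero (s+1): 1 + j952 → |·| = √(1²+952²) = √906305 ≈ 952, ∠ = arctan(952/1) ≈ 89.94°
zero (s+100): 100 + j952 → |·| = √(100²+952²) = √916304 ≈ 957.24, ∠ = arctan(952/100) ≈ 84.00°
pole (s+5): 5 + j952 → |·| = √(5²+952²) = √906329 ≈ 952.01, ∠ = arctan(952/5) ≈ 89.70°
pole (s+203): 203 + j952 → |·| = √(203²+952²) = √947513 ≈ 973.4, ∠ = arctan(952/203) ≈ 77.96°
pole at origin: |s| = 952, ∠ = 90.00° (in denominator)
|L| = 1 · 9.1129e+05 / 8.8221e+08 ≈ 0.001033
Gain = 20 log₁₀(0.001033) ≈ -59.72 dB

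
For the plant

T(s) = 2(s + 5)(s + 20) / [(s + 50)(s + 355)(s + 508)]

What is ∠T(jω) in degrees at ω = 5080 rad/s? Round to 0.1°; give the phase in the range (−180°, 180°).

-80.0°

At s = jω = j5080:
zero (s+5): 5 + j5080 → |·| = √(5²+5080²) = √25806425 ≈ 5080, ∠ = arctan(5080/5) ≈ 89.94°
zero (s+20): 20 + j5080 → |·| = √(20²+5080²) = √25806800 ≈ 5080, ∠ = arctan(5080/20) ≈ 89.77°
pole (s+50): 50 + j5080 → |·| = √(50²+5080²) = √25808900 ≈ 5080.2, ∠ = arctan(5080/50) ≈ 89.44°
pole (s+355): 355 + j5080 → |·| = √(355²+5080²) = √25932425 ≈ 5092.4, ∠ = arctan(5080/355) ≈ 86.00°
pole (s+508): 508 + j5080 → |·| = √(508²+5080²) = √26064464 ≈ 5105.3, ∠ = arctan(5080/508) ≈ 84.29°
∠T = 179.71° − 259.73° = -80.02°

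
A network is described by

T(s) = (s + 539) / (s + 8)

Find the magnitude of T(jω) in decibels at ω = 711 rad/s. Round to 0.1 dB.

2.0 dB

Substitute s = j711:
Numerator: (j711) + 539 = 539 + j711
Denominator: (j711) + 8 = 8 + j711
|N| = √(539² + 711²) ≈ 892.21, ∠N ≈ 52.83°
|D| = √(8² + 711²) ≈ 711.05, ∠D ≈ 89.36°
|T| = 892.21 / 711.05 ≈ 1.2548
Gain = 20 log₁₀(1.2548) ≈ 1.97 dB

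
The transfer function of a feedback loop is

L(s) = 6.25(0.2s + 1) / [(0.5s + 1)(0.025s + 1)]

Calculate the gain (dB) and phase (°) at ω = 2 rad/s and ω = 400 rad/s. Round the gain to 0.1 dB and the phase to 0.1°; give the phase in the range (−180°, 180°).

At ω = 2 rad/s:
zero (1 + j2·0.2) = 1 + j0.4 → |·| ≈ 1.077, ∠ ≈ 21.80°
pole (1 + j2·0.5) = 1 + j1 → |·| ≈ 1.4142, ∠ ≈ 45.00°
pole (1 + j2·0.025) = 1 + j0.05 → |·| ≈ 1.0012, ∠ ≈ 2.86°
|L| = 6.25 · 1.077 / (1.4142 · 1.0012) ≈ 4.7541
Gain = 20 log₁₀(4.7541) ≈ 13.54 dB
∠L = (21.80°) − (45.00° + 2.86°) = -26.06°

At ω = 400 rad/s:
zero (1 + j400·0.2) = 1 + j80 → |·| ≈ 80.006, ∠ ≈ 89.28°
pole (1 + j400·0.5) = 1 + j200 → |·| ≈ 200, ∠ ≈ 89.71°
pole (1 + j400·0.025) = 1 + j10 → |·| ≈ 10.05, ∠ ≈ 84.29°
|L| = 6.25 · 80.006 / (200 · 10.05) ≈ 0.24877
Gain = 20 log₁₀(0.24877) ≈ -12.08 dB
∠L = (89.28°) − (89.71° + 84.29°) = -84.72°

ω = 2: 13.5 dB, -26.1°; ω = 400: -12.1 dB, -84.7°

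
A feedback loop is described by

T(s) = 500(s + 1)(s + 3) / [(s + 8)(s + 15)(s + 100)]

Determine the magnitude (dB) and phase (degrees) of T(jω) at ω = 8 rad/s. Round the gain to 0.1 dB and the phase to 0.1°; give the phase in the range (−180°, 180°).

At s = jω = j8:
zero (s+1): 1 + j8 → |·| = √(1²+8²) = √65 ≈ 8.0623, ∠ = arctan(8/1) ≈ 82.87°
zero (s+3): 3 + j8 → |·| = √(3²+8²) = √73 ≈ 8.544, ∠ = arctan(8/3) ≈ 69.44°
pole (s+8): 8 + j8 → |·| = √(8²+8²) = √128 ≈ 11.314, ∠ = arctan(8/8) ≈ 45.00°
pole (s+15): 15 + j8 → |·| = √(15²+8²) = √289 ≈ 17, ∠ = arctan(8/15) ≈ 28.07°
pole (s+100): 100 + j8 → |·| = √(100²+8²) = √10064 ≈ 100.32, ∠ = arctan(8/100) ≈ 4.57°
|T| = 500 · 68.884 / 19295 ≈ 1.785
Gain = 20 log₁₀(1.785) ≈ 5.03 dB
∠T = 152.31° − 77.64° = 74.67°

5.0 dB, 74.7°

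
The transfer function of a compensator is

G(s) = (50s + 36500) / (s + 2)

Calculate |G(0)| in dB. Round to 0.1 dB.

G(0) = 36500 / 2 = 18250
20 log₁₀(18250) ≈ 85.23 dB

85.2 dB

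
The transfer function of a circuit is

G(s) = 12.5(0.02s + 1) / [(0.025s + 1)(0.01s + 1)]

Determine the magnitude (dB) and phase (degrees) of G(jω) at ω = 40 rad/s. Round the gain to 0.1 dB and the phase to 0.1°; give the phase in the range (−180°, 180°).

At ω = 40 rad/s:
zero (1 + j40·0.02) = 1 + j0.8 → |·| ≈ 1.2806, ∠ ≈ 38.66°
pole (1 + j40·0.025) = 1 + j1 → |·| ≈ 1.4142, ∠ ≈ 45.00°
pole (1 + j40·0.01) = 1 + j0.4 → |·| ≈ 1.077, ∠ ≈ 21.80°
|G| = 12.5 · 1.2806 / (1.4142 · 1.077) ≈ 10.51
Gain = 20 log₁₀(10.51) ≈ 20.43 dB
∠G = (38.66°) − (45.00° + 21.80°) = -28.14°

20.4 dB, -28.1°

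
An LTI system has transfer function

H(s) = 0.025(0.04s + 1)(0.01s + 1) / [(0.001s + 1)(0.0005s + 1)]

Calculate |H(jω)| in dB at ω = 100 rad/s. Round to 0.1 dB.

At ω = 100 rad/s:
zero (1 + j100·0.04) = 1 + j4 → |·| ≈ 4.1231, ∠ ≈ 75.96°
zero (1 + j100·0.01) = 1 + j1 → |·| ≈ 1.4142, ∠ ≈ 45.00°
pole (1 + j100·0.001) = 1 + j0.1 → |·| ≈ 1.005, ∠ ≈ 5.71°
pole (1 + j100·0.0005) = 1 + j0.05 → |·| ≈ 1.0012, ∠ ≈ 2.86°
|H| = 0.025 · 4.1231 · 1.4142 / (1.005 · 1.0012) ≈ 0.14487
Gain = 20 log₁₀(0.14487) ≈ -16.78 dB

-16.8 dB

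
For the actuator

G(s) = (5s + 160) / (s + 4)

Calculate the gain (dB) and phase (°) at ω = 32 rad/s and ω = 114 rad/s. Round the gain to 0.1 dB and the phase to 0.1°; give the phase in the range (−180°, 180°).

Substitute s = j32:
Numerator: 5(j32) + 160 = 160 + j160
Denominator: (j32) + 4 = 4 + j32
|N| = √(160² + 160²) ≈ 226.27, ∠N ≈ 45.00°
|D| = √(4² + 32²) ≈ 32.249, ∠D ≈ 82.87°
|G| = 226.27 / 32.249 ≈ 7.0163
Gain = 20 log₁₀(7.0163) ≈ 16.92 dB
∠G = 45.00° − 82.87° = -37.87°

Substitute s = j114:
Numerator: 5(j114) + 160 = 160 + j570
Denominator: (j114) + 4 = 4 + j114
|N| = √(160² + 570²) ≈ 592.03, ∠N ≈ 74.32°
|D| = √(4² + 114²) ≈ 114.07, ∠D ≈ 87.99°
|G| = 592.03 / 114.07 ≈ 5.1901
Gain = 20 log₁₀(5.1901) ≈ 14.30 dB
∠G = 74.32° − 87.99° = -13.67°

ω = 32: 16.9 dB, -37.9°; ω = 114: 14.3 dB, -13.7°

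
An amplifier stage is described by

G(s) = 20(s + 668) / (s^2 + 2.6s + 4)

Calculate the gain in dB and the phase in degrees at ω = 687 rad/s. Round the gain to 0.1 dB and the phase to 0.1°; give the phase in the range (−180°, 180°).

At s = jω = j687:
zero (s+668): 668 + j687 → |·| = √(668²+687²) = √918193 ≈ 958.22, ∠ = arctan(687/668) ≈ 45.80°
quadratic: (j687)² + 2.6·j687 + 4 = -471965 + j1786.2 → |·| ≈ 4.7197e+05, ∠ ≈ 179.78°
|G| = 20 · 958.22 / 4.7197e+05 ≈ 0.040605
Gain = 20 log₁₀(0.040605) ≈ -27.83 dB
∠G = 45.80° − 179.78° = -133.98°

-27.8 dB, -134.0°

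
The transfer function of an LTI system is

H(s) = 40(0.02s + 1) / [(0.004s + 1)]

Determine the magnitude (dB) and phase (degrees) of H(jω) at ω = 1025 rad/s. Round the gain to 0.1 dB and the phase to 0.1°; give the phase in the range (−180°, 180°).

45.8 dB, 10.9°

At ω = 1025 rad/s:
zero (1 + j1025·0.02) = 1 + j20.5 → |·| ≈ 20.524, ∠ ≈ 87.21°
pole (1 + j1025·0.004) = 1 + j4.1 → |·| ≈ 4.2202, ∠ ≈ 76.29°
|H| = 40 · 20.524 / (4.2202) ≈ 194.53
Gain = 20 log₁₀(194.53) ≈ 45.78 dB
∠H = (87.21°) − (76.29°) = 10.92°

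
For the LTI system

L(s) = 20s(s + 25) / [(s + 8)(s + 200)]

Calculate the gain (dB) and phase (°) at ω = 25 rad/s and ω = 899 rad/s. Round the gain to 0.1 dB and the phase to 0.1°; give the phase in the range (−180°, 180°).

At s = jω = j25:
zero (s+25): 25 + j25 → |·| = √(25²+25²) = √1250 ≈ 35.355, ∠ = arctan(25/25) ≈ 45.00°
zero at origin: s = j25 → |·| = 25, ∠ = 90.00°
pole (s+8): 8 + j25 → |·| = √(8²+25²) = √689 ≈ 26.249, ∠ = arctan(25/8) ≈ 72.26°
pole (s+200): 200 + j25 → |·| = √(200²+25²) = √40625 ≈ 201.56, ∠ = arctan(25/200) ≈ 7.13°
|L| = 20 · 883.87 / 5290.7 ≈ 3.3412
Gain = 20 log₁₀(3.3412) ≈ 10.48 dB
∠L = 135.00° − 79.39° = 55.61°

At s = jω = j899:
zero (s+25): 25 + j899 → |·| = √(25²+899²) = √808826 ≈ 899.35, ∠ = arctan(899/25) ≈ 88.41°
zero at origin: s = j899 → |·| = 899, ∠ = 90.00°
pole (s+8): 8 + j899 → |·| = √(8²+899²) = √808265 ≈ 899.04, ∠ = arctan(899/8) ≈ 89.49°
pole (s+200): 200 + j899 → |·| = √(200²+899²) = √848201 ≈ 920.98, ∠ = arctan(899/200) ≈ 77.46°
|L| = 20 · 8.0852e+05 / 8.28e+05 ≈ 19.529
Gain = 20 log₁₀(19.529) ≈ 25.81 dB
∠L = 178.41° − 166.95° = 11.46°

ω = 25: 10.5 dB, 55.6°; ω = 899: 25.8 dB, 11.5°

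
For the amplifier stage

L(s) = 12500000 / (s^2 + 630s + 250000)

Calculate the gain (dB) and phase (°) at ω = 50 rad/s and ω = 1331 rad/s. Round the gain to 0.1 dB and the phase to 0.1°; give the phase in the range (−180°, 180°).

ω = 50: 34.0 dB, -7.3°; ω = 1331: 17.1 dB, -151.1°

At s = jω = j50:
quadratic: (j50)² + 630·j50 + 250000 = 247500 + j31500 → |·| ≈ 2.495e+05, ∠ ≈ 7.25°
|L| = 12500000 / 2.495e+05 ≈ 50.1
Gain = 20 log₁₀(50.1) ≈ 34.00 dB
∠L = 0.00° − 7.25° = -7.25°

At s = jω = j1331:
quadratic: (j1331)² + 630·j1331 + 250000 = -1521561 + j838530 → |·| ≈ 1.7373e+06, ∠ ≈ 151.14°
|L| = 12500000 / 1.7373e+06 ≈ 7.1951
Gain = 20 log₁₀(7.1951) ≈ 17.14 dB
∠L = 0.00° − 151.14° = -151.14°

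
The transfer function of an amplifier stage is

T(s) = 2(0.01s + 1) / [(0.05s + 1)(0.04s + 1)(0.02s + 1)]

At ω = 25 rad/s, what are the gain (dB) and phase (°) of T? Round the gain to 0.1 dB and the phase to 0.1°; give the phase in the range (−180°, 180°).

At ω = 25 rad/s:
zero (1 + j25·0.01) = 1 + j0.25 → |·| ≈ 1.0308, ∠ ≈ 14.04°
pole (1 + j25·0.05) = 1 + j1.25 → |·| ≈ 1.6008, ∠ ≈ 51.34°
pole (1 + j25·0.04) = 1 + j1 → |·| ≈ 1.4142, ∠ ≈ 45.00°
pole (1 + j25·0.02) = 1 + j0.5 → |·| ≈ 1.118, ∠ ≈ 26.57°
|T| = 2 · 1.0308 / (1.6008 · 1.4142 · 1.118) ≈ 0.81454
Gain = 20 log₁₀(0.81454) ≈ -1.78 dB
∠T = (14.04°) − (51.34° + 45.00° + 26.57°) = -108.87°

-1.8 dB, -108.9°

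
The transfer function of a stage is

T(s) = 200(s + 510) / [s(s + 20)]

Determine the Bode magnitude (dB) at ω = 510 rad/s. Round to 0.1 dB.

-5.1 dB

At s = jω = j510:
zero (s+510): 510 + j510 → |·| = √(510²+510²) = √520200 ≈ 721.25, ∠ = arctan(510/510) ≈ 45.00°
pole (s+20): 20 + j510 → |·| = √(20²+510²) = √260500 ≈ 510.39, ∠ = arctan(510/20) ≈ 87.75°
pole at origin: |s| = 510, ∠ = 90.00° (in denominator)
|T| = 200 · 721.25 / 2.603e+05 ≈ 0.55417
Gain = 20 log₁₀(0.55417) ≈ -5.13 dB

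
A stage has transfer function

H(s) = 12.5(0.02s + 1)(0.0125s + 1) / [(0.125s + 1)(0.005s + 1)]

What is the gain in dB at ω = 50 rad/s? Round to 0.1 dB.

At ω = 50 rad/s:
zero (1 + j50·0.02) = 1 + j1 → |·| ≈ 1.4142, ∠ ≈ 45.00°
zero (1 + j50·0.0125) = 1 + j0.625 → |·| ≈ 1.1792, ∠ ≈ 32.01°
pole (1 + j50·0.125) = 1 + j6.25 → |·| ≈ 6.3295, ∠ ≈ 80.91°
pole (1 + j50·0.005) = 1 + j0.25 → |·| ≈ 1.0308, ∠ ≈ 14.04°
|H| = 12.5 · 1.4142 · 1.1792 / (6.3295 · 1.0308) ≈ 3.195
Gain = 20 log₁₀(3.195) ≈ 10.09 dB

10.1 dB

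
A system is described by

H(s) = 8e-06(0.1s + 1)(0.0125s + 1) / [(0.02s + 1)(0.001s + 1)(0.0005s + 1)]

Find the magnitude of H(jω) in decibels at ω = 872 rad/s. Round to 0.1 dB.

-70.4 dB

At ω = 872 rad/s:
zero (1 + j872·0.1) = 1 + j87.2 → |·| ≈ 87.206, ∠ ≈ 89.34°
zero (1 + j872·0.0125) = 1 + j10.9 → |·| ≈ 10.946, ∠ ≈ 84.76°
pole (1 + j872·0.02) = 1 + j17.44 → |·| ≈ 17.469, ∠ ≈ 86.72°
pole (1 + j872·0.001) = 1 + j0.872 → |·| ≈ 1.3268, ∠ ≈ 41.09°
pole (1 + j872·0.0005) = 1 + j0.436 → |·| ≈ 1.0909, ∠ ≈ 23.56°
|H| = 8e-06 · 87.206 · 10.946 / (17.469 · 1.3268 · 1.0909) ≈ 0.00030202
Gain = 20 log₁₀(0.00030202) ≈ -70.40 dB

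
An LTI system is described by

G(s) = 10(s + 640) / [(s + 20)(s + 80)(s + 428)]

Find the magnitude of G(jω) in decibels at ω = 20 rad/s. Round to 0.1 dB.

-43.9 dB

At s = jω = j20:
zero (s+640): 640 + j20 → |·| = √(640²+20²) = √410000 ≈ 640.31, ∠ = arctan(20/640) ≈ 1.79°
pole (s+20): 20 + j20 → |·| = √(20²+20²) = √800 ≈ 28.284, ∠ = arctan(20/20) ≈ 45.00°
pole (s+80): 80 + j20 → |·| = √(80²+20²) = √6800 ≈ 82.462, ∠ = arctan(20/80) ≈ 14.04°
pole (s+428): 428 + j20 → |·| = √(428²+20²) = √183584 ≈ 428.47, ∠ = arctan(20/428) ≈ 2.68°
|G| = 10 · 640.31 / 9.9934e+05 ≈ 0.0064073
Gain = 20 log₁₀(0.0064073) ≈ -43.87 dB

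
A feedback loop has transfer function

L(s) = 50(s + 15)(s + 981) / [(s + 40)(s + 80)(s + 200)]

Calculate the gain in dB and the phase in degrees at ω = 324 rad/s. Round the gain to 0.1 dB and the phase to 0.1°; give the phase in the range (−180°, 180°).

-7.9 dB, -111.8°

At s = jω = j324:
zero (s+15): 15 + j324 → |·| = √(15²+324²) = √105201 ≈ 324.35, ∠ = arctan(324/15) ≈ 87.35°
zero (s+981): 981 + j324 → |·| = √(981²+324²) = √1067337 ≈ 1033.1, ∠ = arctan(324/981) ≈ 18.28°
pole (s+40): 40 + j324 → |·| = √(40²+324²) = √106576 ≈ 326.46, ∠ = arctan(324/40) ≈ 82.96°
pole (s+80): 80 + j324 → |·| = √(80²+324²) = √111376 ≈ 333.73, ∠ = arctan(324/80) ≈ 76.13°
pole (s+200): 200 + j324 → |·| = √(200²+324²) = √144976 ≈ 380.76, ∠ = arctan(324/200) ≈ 58.31°
|L| = 50 · 3.3509e+05 / 4.1484e+07 ≈ 0.40388
Gain = 20 log₁₀(0.40388) ≈ -7.87 dB
∠L = 105.63° − 217.40° = -111.77°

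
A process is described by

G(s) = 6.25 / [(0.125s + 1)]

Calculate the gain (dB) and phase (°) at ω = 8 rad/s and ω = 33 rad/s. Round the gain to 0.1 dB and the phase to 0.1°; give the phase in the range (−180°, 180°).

At ω = 8 rad/s:
pole (1 + j8·0.125) = 1 + j1 → |·| ≈ 1.4142, ∠ ≈ 45.00°
|G| = 6.25 · 1 / (1.4142) ≈ 4.4195
Gain = 20 log₁₀(4.4195) ≈ 12.91 dB
∠G = (0°) − (45.00°) = -45.00°

At ω = 33 rad/s:
pole (1 + j33·0.125) = 1 + j4.125 → |·| ≈ 4.2445, ∠ ≈ 76.37°
|G| = 6.25 · 1 / (4.2445) ≈ 1.4725
Gain = 20 log₁₀(1.4725) ≈ 3.36 dB
∠G = (0°) − (76.37°) = -76.37°

ω = 8: 12.9 dB, -45.0°; ω = 33: 3.4 dB, -76.4°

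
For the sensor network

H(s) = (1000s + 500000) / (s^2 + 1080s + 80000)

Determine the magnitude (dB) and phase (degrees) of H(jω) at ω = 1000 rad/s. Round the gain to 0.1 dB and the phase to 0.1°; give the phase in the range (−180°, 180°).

Substitute s = j1000:
Numerator: 1000(j1000) + 500000 = 500000 + j1000000
Denominator: (j1000)^2 + 1080(j1000) + 80000 = -920000 + j1080000
|N| = √(500000² + 1000000²) ≈ 1.118e+06, ∠N ≈ 63.43°
|D| = √(920000² + 1080000²) ≈ 1.4187e+06, ∠D ≈ 130.43°
|H| = 1.118e+06 / 1.4187e+06 ≈ 0.78805
Gain = 20 log₁₀(0.78805) ≈ -2.07 dB
∠H = 63.43° − 130.43° = -67.00°

-2.1 dB, -67.0°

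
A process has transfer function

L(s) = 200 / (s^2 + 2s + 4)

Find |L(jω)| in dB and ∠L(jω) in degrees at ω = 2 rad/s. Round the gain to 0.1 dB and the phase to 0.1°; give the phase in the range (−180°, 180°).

34.0 dB, -90.0°

At s = jω = j2:
quadratic: (j2)² + 2·j2 + 4 = 0 + j4 → |·| ≈ 4, ∠ ≈ 90.00°
|L| = 200 / 4 ≈ 50
Gain = 20 log₁₀(50) ≈ 33.98 dB
∠L = 0.00° − 90.00° = -90.00°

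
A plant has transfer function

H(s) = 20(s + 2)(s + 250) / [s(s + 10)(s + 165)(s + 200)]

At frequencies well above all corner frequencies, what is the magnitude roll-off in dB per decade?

-40 dB/decade

Each pole contributes −20 dB/decade at high frequency; each zero contributes +20 dB/decade.
Net: 2 zero(s) − 4 pole(s) → -40 dB/decade.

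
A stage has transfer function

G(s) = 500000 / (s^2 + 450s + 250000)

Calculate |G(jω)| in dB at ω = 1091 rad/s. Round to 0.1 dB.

-6.5 dB

At s = jω = j1091:
quadratic: (j1091)² + 450·j1091 + 250000 = -940281 + j490950 → |·| ≈ 1.0607e+06, ∠ ≈ 152.43°
|G| = 500000 / 1.0607e+06 ≈ 0.47139
Gain = 20 log₁₀(0.47139) ≈ -6.53 dB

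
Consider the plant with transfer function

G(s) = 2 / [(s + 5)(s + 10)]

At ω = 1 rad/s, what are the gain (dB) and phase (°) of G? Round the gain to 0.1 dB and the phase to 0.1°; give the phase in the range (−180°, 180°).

-28.2 dB, -17.0°

At s = jω = j1:
pole (s+5): 5 + j1 → |·| = √(5²+1²) = √26 ≈ 5.099, ∠ = arctan(1/5) ≈ 11.31°
pole (s+10): 10 + j1 → |·| = √(10²+1²) = √101 ≈ 10.05, ∠ = arctan(1/10) ≈ 5.71°
|G| = 2 / 51.245 ≈ 0.039028
Gain = 20 log₁₀(0.039028) ≈ -28.17 dB
∠G = 0.00° − 17.02° = -17.02°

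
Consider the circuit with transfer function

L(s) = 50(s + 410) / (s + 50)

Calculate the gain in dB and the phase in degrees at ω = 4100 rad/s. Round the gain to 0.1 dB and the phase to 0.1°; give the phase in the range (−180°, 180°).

At s = jω = j4100:
zero (s+410): 410 + j4100 → |·| = √(410²+4100²) = √16978100 ≈ 4120.4, ∠ = arctan(4100/410) ≈ 84.29°
pole (s+50): 50 + j4100 → |·| = √(50²+4100²) = √16812500 ≈ 4100.3, ∠ = arctan(4100/50) ≈ 89.30°
|L| = 50 · 4120.4 / 4100.3 ≈ 50.245
Gain = 20 log₁₀(50.245) ≈ 34.02 dB
∠L = 84.29° − 89.30° = -5.01°

34.0 dB, -5.0°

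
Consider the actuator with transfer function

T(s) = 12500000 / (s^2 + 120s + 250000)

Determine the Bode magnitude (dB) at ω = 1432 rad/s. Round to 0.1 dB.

At s = jω = j1432:
quadratic: (j1432)² + 120·j1432 + 250000 = -1800624 + j171840 → |·| ≈ 1.8088e+06, ∠ ≈ 174.55°
|T| = 12500000 / 1.8088e+06 ≈ 6.9107
Gain = 20 log₁₀(6.9107) ≈ 16.79 dB

16.8 dB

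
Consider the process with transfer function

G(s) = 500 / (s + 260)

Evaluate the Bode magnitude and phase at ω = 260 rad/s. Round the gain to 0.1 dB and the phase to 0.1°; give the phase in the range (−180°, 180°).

2.7 dB, -45.0°

At s = jω = j260:
pole (s+260): 260 + j260 → |·| = √(260²+260²) = √135200 ≈ 367.7, ∠ = arctan(260/260) ≈ 45.00°
|G| = 500 / 367.7 ≈ 1.3598
Gain = 20 log₁₀(1.3598) ≈ 2.67 dB
∠G = 0.00° − 45.00° = -45.00°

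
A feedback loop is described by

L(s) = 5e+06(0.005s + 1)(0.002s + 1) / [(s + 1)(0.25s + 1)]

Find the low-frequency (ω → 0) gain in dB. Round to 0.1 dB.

134.0 dB

L(0) = 5e+06 · 1 / 1 = 5e+06
20 log₁₀(5e+06) ≈ 133.98 dB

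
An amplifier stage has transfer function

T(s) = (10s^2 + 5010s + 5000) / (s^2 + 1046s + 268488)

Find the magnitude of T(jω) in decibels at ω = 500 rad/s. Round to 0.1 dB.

16.6 dB

Substitute s = j500:
Numerator: 10(j500)^2 + 5010(j500) + 5000 = -2495000 + j2505000
Denominator: (j500)^2 + 1046(j500) + 268488 = 18488 + j523000
|N| = √(2495000² + 2505000²) ≈ 3.5355e+06, ∠N ≈ 134.89°
|D| = √(18488² + 523000²) ≈ 5.2333e+05, ∠D ≈ 87.98°
|T| = 3.5355e+06 / 5.2333e+05 ≈ 6.7558
Gain = 20 log₁₀(6.7558) ≈ 16.59 dB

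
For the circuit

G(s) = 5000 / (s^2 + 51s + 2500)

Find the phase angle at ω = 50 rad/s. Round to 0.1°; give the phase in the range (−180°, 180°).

At s = jω = j50:
quadratic: (j50)² + 51·j50 + 2500 = 0 + j2550 → |·| ≈ 2550, ∠ ≈ 90.00°
∠G = 0.00° − 90.00° = -90.00°

-90.0°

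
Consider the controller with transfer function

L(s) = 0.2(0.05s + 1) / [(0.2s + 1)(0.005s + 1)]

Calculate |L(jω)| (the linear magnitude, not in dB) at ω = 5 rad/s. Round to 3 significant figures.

At ω = 5 rad/s:
zero (1 + j5·0.05) = 1 + j0.25 → |·| ≈ 1.0308, ∠ ≈ 14.04°
pole (1 + j5·0.2) = 1 + j1 → |·| ≈ 1.4142, ∠ ≈ 45.00°
pole (1 + j5·0.005) = 1 + j0.025 → |·| ≈ 1.0003, ∠ ≈ 1.43°
|L| = 0.2 · 1.0308 / (1.4142 · 1.0003) ≈ 0.14573

0.146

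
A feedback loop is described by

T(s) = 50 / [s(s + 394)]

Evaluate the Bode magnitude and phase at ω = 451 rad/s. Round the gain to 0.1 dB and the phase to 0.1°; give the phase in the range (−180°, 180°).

At s = jω = j451:
pole (s+394): 394 + j451 → |·| = √(394²+451²) = √358637 ≈ 598.86, ∠ = arctan(451/394) ≈ 48.86°
pole at origin: |s| = 451, ∠ = 90.00° (in denominator)
|T| = 50 / 2.7009e+05 ≈ 0.00018512
Gain = 20 log₁₀(0.00018512) ≈ -74.65 dB
∠T = 0.00° − 138.86° = -138.86°

-74.7 dB, -138.9°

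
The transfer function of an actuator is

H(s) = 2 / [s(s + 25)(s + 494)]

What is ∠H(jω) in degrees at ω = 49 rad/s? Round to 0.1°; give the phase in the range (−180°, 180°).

At s = jω = j49:
pole (s+25): 25 + j49 → |·| = √(25²+49²) = √3026 ≈ 55.009, ∠ = arctan(49/25) ≈ 62.97°
pole (s+494): 494 + j49 → |·| = √(494²+49²) = √246437 ≈ 496.42, ∠ = arctan(49/494) ≈ 5.66°
pole at origin: |s| = 49, ∠ = 90.00° (in denominator)
∠H = 0.00° − 158.63° = -158.63°

-158.6°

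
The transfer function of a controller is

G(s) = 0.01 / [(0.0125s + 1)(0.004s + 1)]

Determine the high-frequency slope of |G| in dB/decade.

Each pole contributes −20 dB/decade at high frequency; each zero contributes +20 dB/decade.
Net: 0 zero(s) − 2 pole(s) → -40 dB/decade.

-40 dB/decade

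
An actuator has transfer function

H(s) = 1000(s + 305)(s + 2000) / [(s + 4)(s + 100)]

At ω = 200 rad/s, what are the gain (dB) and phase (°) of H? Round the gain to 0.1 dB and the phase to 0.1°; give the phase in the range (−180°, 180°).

84.3 dB, -113.3°

At s = jω = j200:
zero (s+305): 305 + j200 → |·| = √(305²+200²) = √133025 ≈ 364.73, ∠ = arctan(200/305) ≈ 33.25°
zero (s+2000): 2000 + j200 → |·| = √(2000²+200²) = √4040000 ≈ 2010, ∠ = arctan(200/2000) ≈ 5.71°
pole (s+4): 4 + j200 → |·| = √(4²+200²) = √40016 ≈ 200.04, ∠ = arctan(200/4) ≈ 88.85°
pole (s+100): 100 + j200 → |·| = √(100²+200²) = √50000 ≈ 223.61, ∠ = arctan(200/100) ≈ 63.43°
|H| = 1000 · 7.3311e+05 / 44731 ≈ 16389
Gain = 20 log₁₀(16389) ≈ 84.29 dB
∠H = 38.96° − 152.28° = -113.32°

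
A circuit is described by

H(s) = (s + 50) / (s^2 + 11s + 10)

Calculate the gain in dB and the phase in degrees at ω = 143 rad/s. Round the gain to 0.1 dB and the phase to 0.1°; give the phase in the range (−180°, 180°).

-42.6 dB, -104.9°

Substitute s = j143:
Numerator: (j143) + 50 = 50 + j143
Denominator: (j143)^2 + 11(j143) + 10 = -20439 + j1573
|N| = √(50² + 143²) ≈ 151.49, ∠N ≈ 70.73°
|D| = √(20439² + 1573²) ≈ 20499, ∠D ≈ 175.60°
|H| = 151.49 / 20499 ≈ 0.0073901
Gain = 20 log₁₀(0.0073901) ≈ -42.63 dB
∠H = 70.73° − 175.60° = -104.87°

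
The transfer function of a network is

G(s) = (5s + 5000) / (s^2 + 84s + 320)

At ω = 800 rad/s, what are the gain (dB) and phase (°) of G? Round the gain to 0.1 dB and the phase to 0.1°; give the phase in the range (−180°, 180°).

-40.0 dB, -135.3°

Substitute s = j800:
Numerator: 5(j800) + 5000 = 5000 + j4000
Denominator: (j800)^2 + 84(j800) + 320 = -639680 + j67200
|N| = √(5000² + 4000²) ≈ 6403.1, ∠N ≈ 38.66°
|D| = √(639680² + 67200²) ≈ 6.432e+05, ∠D ≈ 174.00°
|G| = 6403.1 / 6.432e+05 ≈ 0.0099551
Gain = 20 log₁₀(0.0099551) ≈ -40.04 dB
∠G = 38.66° − 174.00° = -135.34°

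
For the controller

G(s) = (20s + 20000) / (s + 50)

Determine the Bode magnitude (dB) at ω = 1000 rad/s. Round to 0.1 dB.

Substitute s = j1000:
Numerator: 20(j1000) + 20000 = 20000 + j20000
Denominator: (j1000) + 50 = 50 + j1000
|N| = √(20000² + 20000²) ≈ 28284, ∠N ≈ 45.00°
|D| = √(50² + 1000²) ≈ 1001.2, ∠D ≈ 87.14°
|G| = 28284 / 1001.2 ≈ 28.25
Gain = 20 log₁₀(28.25) ≈ 29.02 dB

29.0 dB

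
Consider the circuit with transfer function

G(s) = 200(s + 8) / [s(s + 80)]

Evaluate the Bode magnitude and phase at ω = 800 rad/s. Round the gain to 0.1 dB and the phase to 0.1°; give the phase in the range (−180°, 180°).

At s = jω = j800:
zero (s+8): 8 + j800 → |·| = √(8²+800²) = √640064 ≈ 800.04, ∠ = arctan(800/8) ≈ 89.43°
pole (s+80): 80 + j800 → |·| = √(80²+800²) = √646400 ≈ 803.99, ∠ = arctan(800/80) ≈ 84.29°
pole at origin: |s| = 800, ∠ = 90.00° (in denominator)
|G| = 200 · 800.04 / 6.4319e+05 ≈ 0.24877
Gain = 20 log₁₀(0.24877) ≈ -12.08 dB
∠G = 89.43° − 174.29° = -84.86°

-12.1 dB, -84.9°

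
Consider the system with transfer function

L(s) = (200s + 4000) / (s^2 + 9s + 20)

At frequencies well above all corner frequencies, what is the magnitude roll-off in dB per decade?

-20 dB/decade

Each pole contributes −20 dB/decade at high frequency; each zero contributes +20 dB/decade.
Net: 1 zero(s) − 2 pole(s) → -20 dB/decade.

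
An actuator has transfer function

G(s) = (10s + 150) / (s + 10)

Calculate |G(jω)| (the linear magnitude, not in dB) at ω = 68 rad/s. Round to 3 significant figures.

10.1

Substitute s = j68:
Numerator: 10(j68) + 150 = 150 + j680
Denominator: (j68) + 10 = 10 + j68
|N| = √(150² + 680²) ≈ 696.35, ∠N ≈ 77.56°
|D| = √(10² + 68²) ≈ 68.731, ∠D ≈ 81.63°
|G| = 696.35 / 68.731 ≈ 10.132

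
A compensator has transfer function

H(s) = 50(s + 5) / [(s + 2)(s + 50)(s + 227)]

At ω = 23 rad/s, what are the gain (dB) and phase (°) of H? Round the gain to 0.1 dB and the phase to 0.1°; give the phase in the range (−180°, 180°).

-47.8 dB, -37.8°

At s = jω = j23:
zero (s+5): 5 + j23 → |·| = √(5²+23²) = √554 ≈ 23.537, ∠ = arctan(23/5) ≈ 77.74°
pole (s+2): 2 + j23 → |·| = √(2²+23²) = √533 ≈ 23.087, ∠ = arctan(23/2) ≈ 85.03°
pole (s+50): 50 + j23 → |·| = √(50²+23²) = √3029 ≈ 55.036, ∠ = arctan(23/50) ≈ 24.70°
pole (s+227): 227 + j23 → |·| = √(227²+23²) = √52058 ≈ 228.16, ∠ = arctan(23/227) ≈ 5.79°
|H| = 50 · 23.537 / 2.899e+05 ≈ 0.0040595
Gain = 20 log₁₀(0.0040595) ≈ -47.83 dB
∠H = 77.74° − 115.52° = -37.78°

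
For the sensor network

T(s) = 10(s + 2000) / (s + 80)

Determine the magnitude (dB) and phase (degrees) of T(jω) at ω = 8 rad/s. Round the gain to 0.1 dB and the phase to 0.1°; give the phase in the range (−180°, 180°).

47.9 dB, -5.5°

At s = jω = j8:
zero (s+2000): 2000 + j8 → |·| = √(2000²+8²) = √4000064 ≈ 2000, ∠ = arctan(8/2000) ≈ 0.23°
pole (s+80): 80 + j8 → |·| = √(80²+8²) = √6464 ≈ 80.399, ∠ = arctan(8/80) ≈ 5.71°
|T| = 10 · 2000 / 80.399 ≈ 248.76
Gain = 20 log₁₀(248.76) ≈ 47.92 dB
∠T = 0.23° − 5.71° = -5.48°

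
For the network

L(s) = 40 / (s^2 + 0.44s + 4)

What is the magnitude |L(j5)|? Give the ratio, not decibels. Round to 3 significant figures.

1.89

At s = jω = j5:
quadratic: (j5)² + 0.44·j5 + 4 = -21 + j2.2 → |·| ≈ 21.115, ∠ ≈ 174.02°
|L| = 40 / 21.115 ≈ 1.8944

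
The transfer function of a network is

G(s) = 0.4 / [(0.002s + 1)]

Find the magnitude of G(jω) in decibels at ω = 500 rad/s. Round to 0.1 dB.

At ω = 500 rad/s:
pole (1 + j500·0.002) = 1 + j1 → |·| ≈ 1.4142, ∠ ≈ 45.00°
|G| = 0.4 · 1 / (1.4142) ≈ 0.28285
Gain = 20 log₁₀(0.28285) ≈ -10.97 dB

-11.0 dB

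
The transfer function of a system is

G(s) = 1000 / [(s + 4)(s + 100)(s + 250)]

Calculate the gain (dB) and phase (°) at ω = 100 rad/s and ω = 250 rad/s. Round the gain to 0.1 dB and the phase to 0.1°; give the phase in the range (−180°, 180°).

ω = 100: -71.6 dB, -154.5°; ω = 250: -87.5 dB, 157.7°

At s = jω = j100:
pole (s+4): 4 + j100 → |·| = √(4²+100²) = √10016 ≈ 100.08, ∠ = arctan(100/4) ≈ 87.71°
pole (s+100): 100 + j100 → |·| = √(100²+100²) = √20000 ≈ 141.42, ∠ = arctan(100/100) ≈ 45.00°
pole (s+250): 250 + j100 → |·| = √(250²+100²) = √72500 ≈ 269.26, ∠ = arctan(100/250) ≈ 21.80°
|G| = 1000 / 3.8109e+06 ≈ 0.00026241
Gain = 20 log₁₀(0.00026241) ≈ -71.62 dB
∠G = 0.00° − 154.51° = -154.51°

At s = jω = j250:
pole (s+4): 4 + j250 → |·| = √(4²+250²) = √62516 ≈ 250.03, ∠ = arctan(250/4) ≈ 89.08°
pole (s+100): 100 + j250 → |·| = √(100²+250²) = √72500 ≈ 269.26, ∠ = arctan(250/100) ≈ 68.20°
pole (s+250): 250 + j250 → |·| = √(250²+250²) = √125000 ≈ 353.55, ∠ = arctan(250/250) ≈ 45.00°
|G| = 1000 / 2.3802e+07 ≈ 4.2013e-05
Gain = 20 log₁₀(4.2013e-05) ≈ -87.53 dB
∠G = 0.00° − 202.28° = -202.28° ≡ 157.72° (principal value)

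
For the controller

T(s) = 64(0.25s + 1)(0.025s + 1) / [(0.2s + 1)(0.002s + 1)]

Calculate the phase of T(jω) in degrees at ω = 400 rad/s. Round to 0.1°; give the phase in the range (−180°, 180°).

45.8°

At ω = 400 rad/s:
zero (1 + j400·0.25) = 1 + j100 → |·| ≈ 100, ∠ ≈ 89.43°
zero (1 + j400·0.025) = 1 + j10 → |·| ≈ 10.05, ∠ ≈ 84.29°
pole (1 + j400·0.2) = 1 + j80 → |·| ≈ 80.006, ∠ ≈ 89.28°
pole (1 + j400·0.002) = 1 + j0.8 → |·| ≈ 1.2806, ∠ ≈ 38.66°
∠T = (89.43° + 84.29°) − (89.28° + 38.66°) = 45.78°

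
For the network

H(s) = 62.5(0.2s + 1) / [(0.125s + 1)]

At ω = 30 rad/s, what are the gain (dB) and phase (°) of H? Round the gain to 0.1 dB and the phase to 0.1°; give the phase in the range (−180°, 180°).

39.8 dB, 5.5°

At ω = 30 rad/s:
zero (1 + j30·0.2) = 1 + j6 → |·| ≈ 6.0828, ∠ ≈ 80.54°
pole (1 + j30·0.125) = 1 + j3.75 → |·| ≈ 3.881, ∠ ≈ 75.07°
|H| = 62.5 · 6.0828 / (3.881) ≈ 97.958
Gain = 20 log₁₀(97.958) ≈ 39.82 dB
∠H = (80.54°) − (75.07°) = 5.47°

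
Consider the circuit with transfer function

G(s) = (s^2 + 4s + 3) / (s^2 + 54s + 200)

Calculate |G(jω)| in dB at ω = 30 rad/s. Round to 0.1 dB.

Substitute s = j30:
Numerator: (j30)^2 + 4(j30) + 3 = -897 + j120
Denominator: (j30)^2 + 54(j30) + 200 = -700 + j1620
|N| = √(897² + 120²) ≈ 904.99, ∠N ≈ 172.38°
|D| = √(700² + 1620²) ≈ 1764.8, ∠D ≈ 113.37°
|G| = 904.99 / 1764.8 ≈ 0.5128
Gain = 20 log₁₀(0.5128) ≈ -5.80 dB

-5.8 dB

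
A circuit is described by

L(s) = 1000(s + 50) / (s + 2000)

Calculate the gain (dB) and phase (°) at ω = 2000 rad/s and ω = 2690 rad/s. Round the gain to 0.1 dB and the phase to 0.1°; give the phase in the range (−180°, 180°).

At s = jω = j2000:
zero (s+50): 50 + j2000 → |·| = √(50²+2000²) = √4002500 ≈ 2000.6, ∠ = arctan(2000/50) ≈ 88.57°
pole (s+2000): 2000 + j2000 → |·| = √(2000²+2000²) = √8000000 ≈ 2828.4, ∠ = arctan(2000/2000) ≈ 45.00°
|L| = 1000 · 2000.6 / 2828.4 ≈ 707.33
Gain = 20 log₁₀(707.33) ≈ 56.99 dB
∠L = 88.57° − 45.00° = 43.57°

At s = jω = j2690:
zero (s+50): 50 + j2690 → |·| = √(50²+2690²) = √7238600 ≈ 2690.5, ∠ = arctan(2690/50) ≈ 88.94°
pole (s+2000): 2000 + j2690 → |·| = √(2000²+2690²) = √11236100 ≈ 3352, ∠ = arctan(2690/2000) ≈ 53.37°
|L| = 1000 · 2690.5 / 3352 ≈ 802.66
Gain = 20 log₁₀(802.66) ≈ 58.09 dB
∠L = 88.94° − 53.37° = 35.57°

ω = 2000: 57.0 dB, 43.6°; ω = 2690: 58.1 dB, 35.6°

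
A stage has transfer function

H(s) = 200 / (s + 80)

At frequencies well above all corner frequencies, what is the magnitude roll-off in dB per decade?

Each pole contributes −20 dB/decade at high frequency; each zero contributes +20 dB/decade.
Net: 0 zero(s) − 1 pole(s) → -20 dB/decade.

-20 dB/decade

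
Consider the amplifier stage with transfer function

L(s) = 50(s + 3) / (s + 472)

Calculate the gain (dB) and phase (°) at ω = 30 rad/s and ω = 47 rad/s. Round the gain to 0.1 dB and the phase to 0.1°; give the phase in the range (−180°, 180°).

At s = jω = j30:
zero (s+3): 3 + j30 → |·| = √(3²+30²) = √909 ≈ 30.15, ∠ = arctan(30/3) ≈ 84.29°
pole (s+472): 472 + j30 → |·| = √(472²+30²) = √223684 ≈ 472.95, ∠ = arctan(30/472) ≈ 3.64°
|L| = 50 · 30.15 / 472.95 ≈ 3.1874
Gain = 20 log₁₀(3.1874) ≈ 10.07 dB
∠L = 84.29° − 3.64° = 80.65°

At s = jω = j47:
zero (s+3): 3 + j47 → |·| = √(3²+47²) = √2218 ≈ 47.096, ∠ = arctan(47/3) ≈ 86.35°
pole (s+472): 472 + j47 → |·| = √(472²+47²) = √224993 ≈ 474.33, ∠ = arctan(47/472) ≈ 5.69°
|L| = 50 · 47.096 / 474.33 ≈ 4.9645
Gain = 20 log₁₀(4.9645) ≈ 13.92 dB
∠L = 86.35° − 5.69° = 80.66°

ω = 30: 10.1 dB, 80.7°; ω = 47: 13.9 dB, 80.7°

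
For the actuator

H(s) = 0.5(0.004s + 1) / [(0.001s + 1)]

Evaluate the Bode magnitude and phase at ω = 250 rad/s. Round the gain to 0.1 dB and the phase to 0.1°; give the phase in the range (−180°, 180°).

At ω = 250 rad/s:
zero (1 + j250·0.004) = 1 + j1 → |·| ≈ 1.4142, ∠ ≈ 45.00°
pole (1 + j250·0.001) = 1 + j0.25 → |·| ≈ 1.0308, ∠ ≈ 14.04°
|H| = 0.5 · 1.4142 / (1.0308) ≈ 0.68597
Gain = 20 log₁₀(0.68597) ≈ -3.27 dB
∠H = (45.00°) − (14.04°) = 30.96°

-3.3 dB, 31.0°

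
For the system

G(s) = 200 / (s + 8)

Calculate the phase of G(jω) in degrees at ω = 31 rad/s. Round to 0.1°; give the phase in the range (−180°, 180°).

Substitute s = j31:
Numerator: 200 = 200 + j0
Denominator: (j31) + 8 = 8 + j31
|N| = √(200² + 0²) ≈ 200, ∠N ≈ 0.00°
|D| = √(8² + 31²) ≈ 32.016, ∠D ≈ 75.53°
∠G = 0.00° − 75.53° = -75.53°

-75.5°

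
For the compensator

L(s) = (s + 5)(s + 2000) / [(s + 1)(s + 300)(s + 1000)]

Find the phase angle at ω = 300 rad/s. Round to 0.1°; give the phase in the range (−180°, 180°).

-53.9°

At s = jω = j300:
zero (s+5): 5 + j300 → |·| = √(5²+300²) = √90025 ≈ 300.04, ∠ = arctan(300/5) ≈ 89.05°
zero (s+2000): 2000 + j300 → |·| = √(2000²+300²) = √4090000 ≈ 2022.4, ∠ = arctan(300/2000) ≈ 8.53°
pole (s+1): 1 + j300 → |·| = √(1²+300²) = √90001 ≈ 300, ∠ = arctan(300/1) ≈ 89.81°
pole (s+300): 300 + j300 → |·| = √(300²+300²) = √180000 ≈ 424.26, ∠ = arctan(300/300) ≈ 45.00°
pole (s+1000): 1000 + j300 → |·| = √(1000²+300²) = √1090000 ≈ 1044, ∠ = arctan(300/1000) ≈ 16.70°
∠L = 97.58° − 151.51° = -53.93°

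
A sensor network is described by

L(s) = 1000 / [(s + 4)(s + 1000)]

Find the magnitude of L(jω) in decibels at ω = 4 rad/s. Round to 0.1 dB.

-15.1 dB

At s = jω = j4:
pole (s+4): 4 + j4 → |·| = √(4²+4²) = √32 ≈ 5.6569, ∠ = arctan(4/4) ≈ 45.00°
pole (s+1000): 1000 + j4 → |·| = √(1000²+4²) = √1000016 ≈ 1000, ∠ = arctan(4/1000) ≈ 0.23°
|L| = 1000 / 5656.9 ≈ 0.17678
Gain = 20 log₁₀(0.17678) ≈ -15.05 dB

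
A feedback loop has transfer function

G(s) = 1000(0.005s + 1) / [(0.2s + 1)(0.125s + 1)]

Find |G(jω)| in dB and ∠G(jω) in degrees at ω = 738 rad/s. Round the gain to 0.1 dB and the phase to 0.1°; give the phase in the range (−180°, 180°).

-11.0 dB, -104.2°

At ω = 738 rad/s:
zero (1 + j738·0.005) = 1 + j3.69 → |·| ≈ 3.8231, ∠ ≈ 74.84°
pole (1 + j738·0.2) = 1 + j147.6 → |·| ≈ 147.6, ∠ ≈ 89.61°
pole (1 + j738·0.125) = 1 + j92.25 → |·| ≈ 92.255, ∠ ≈ 89.38°
|G| = 1000 · 3.8231 / (147.6 · 92.255) ≈ 0.28076
Gain = 20 log₁₀(0.28076) ≈ -11.03 dB
∠G = (74.84°) − (89.61° + 89.38°) = -104.15°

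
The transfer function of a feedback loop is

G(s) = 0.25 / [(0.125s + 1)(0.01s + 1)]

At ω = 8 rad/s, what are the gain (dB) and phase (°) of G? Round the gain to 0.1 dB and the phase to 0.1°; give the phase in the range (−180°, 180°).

At ω = 8 rad/s:
pole (1 + j8·0.125) = 1 + j1 → |·| ≈ 1.4142, ∠ ≈ 45.00°
pole (1 + j8·0.01) = 1 + j0.08 → |·| ≈ 1.0032, ∠ ≈ 4.57°
|G| = 0.25 · 1 / (1.4142 · 1.0032) ≈ 0.17621
Gain = 20 log₁₀(0.17621) ≈ -15.08 dB
∠G = (0°) − (45.00° + 4.57°) = -49.57°

-15.1 dB, -49.6°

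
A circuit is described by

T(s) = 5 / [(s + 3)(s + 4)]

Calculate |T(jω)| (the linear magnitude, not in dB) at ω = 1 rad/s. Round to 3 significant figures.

At s = jω = j1:
pole (s+3): 3 + j1 → |·| = √(3²+1²) = √10 ≈ 3.1623, ∠ = arctan(1/3) ≈ 18.43°
pole (s+4): 4 + j1 → |·| = √(4²+1²) = √17 ≈ 4.1231, ∠ = arctan(1/4) ≈ 14.04°
|T| = 5 / 13.038 ≈ 0.38349

0.383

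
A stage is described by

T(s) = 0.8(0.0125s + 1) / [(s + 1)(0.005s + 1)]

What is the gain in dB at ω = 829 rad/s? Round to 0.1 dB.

At ω = 829 rad/s:
zero (1 + j829·0.0125) = 1 + j10.3625 → |·| ≈ 10.411, ∠ ≈ 84.49°
pole (1 + j829·1) = 1 + j829 → |·| ≈ 829, ∠ ≈ 89.93°
pole (1 + j829·0.005) = 1 + j4.145 → |·| ≈ 4.2639, ∠ ≈ 76.44°
|T| = 0.8 · 10.411 / (829 · 4.2639) ≈ 0.0023562
Gain = 20 log₁₀(0.0023562) ≈ -52.56 dB

-52.6 dB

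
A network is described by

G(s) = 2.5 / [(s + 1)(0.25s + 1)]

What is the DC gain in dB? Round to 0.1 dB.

G(0) = 2.5 · 1 / 1 = 2.5
20 log₁₀(2.5) ≈ 7.96 dB

8.0 dB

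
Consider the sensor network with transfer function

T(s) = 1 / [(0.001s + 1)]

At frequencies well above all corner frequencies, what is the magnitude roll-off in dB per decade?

Each pole contributes −20 dB/decade at high frequency; each zero contributes +20 dB/decade.
Net: 0 zero(s) − 1 pole(s) → -20 dB/decade.

-20 dB/decade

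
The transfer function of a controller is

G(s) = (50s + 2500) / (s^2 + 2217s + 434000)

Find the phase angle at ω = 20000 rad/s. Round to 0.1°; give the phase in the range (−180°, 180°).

-83.8°

Substitute s = j20000:
Numerator: 50(j20000) + 2500 = 2500 + j1000000
Denominator: (j20000)^2 + 2217(j20000) + 434000 = -399566000 + j44340000
|N| = √(2500² + 1000000²) ≈ 1e+06, ∠N ≈ 89.86°
|D| = √(399566000² + 44340000²) ≈ 4.0202e+08, ∠D ≈ 173.67°
∠G = 89.86° − 173.67° = -83.81°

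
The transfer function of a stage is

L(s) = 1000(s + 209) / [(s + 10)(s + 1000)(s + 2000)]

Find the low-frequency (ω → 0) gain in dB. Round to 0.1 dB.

L(0) = 1000·209 / (10·1000·2000) = 0.01045
20 log₁₀(0.01045) ≈ -39.62 dB

-39.6 dB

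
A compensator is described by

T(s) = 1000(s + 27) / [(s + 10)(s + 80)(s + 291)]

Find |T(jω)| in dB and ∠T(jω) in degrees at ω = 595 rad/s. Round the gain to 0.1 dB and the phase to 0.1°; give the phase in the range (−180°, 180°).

At s = jω = j595:
zero (s+27): 27 + j595 → |·| = √(27²+595²) = √354754 ≈ 595.61, ∠ = arctan(595/27) ≈ 87.40°
pole (s+10): 10 + j595 → |·| = √(10²+595²) = √354125 ≈ 595.08, ∠ = arctan(595/10) ≈ 89.04°
pole (s+80): 80 + j595 → |·| = √(80²+595²) = √360425 ≈ 600.35, ∠ = arctan(595/80) ≈ 82.34°
pole (s+291): 291 + j595 → |·| = √(291²+595²) = √438706 ≈ 662.35, ∠ = arctan(595/291) ≈ 63.94°
|T| = 1000 · 595.61 / 2.3663e+08 ≈ 0.0025171
Gain = 20 log₁₀(0.0025171) ≈ -51.98 dB
∠T = 87.40° − 235.32° = -147.92°

-52.0 dB, -147.9°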